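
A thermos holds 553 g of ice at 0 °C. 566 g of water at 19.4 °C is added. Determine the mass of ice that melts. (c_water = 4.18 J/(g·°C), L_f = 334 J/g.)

m_melted ≈ 137 g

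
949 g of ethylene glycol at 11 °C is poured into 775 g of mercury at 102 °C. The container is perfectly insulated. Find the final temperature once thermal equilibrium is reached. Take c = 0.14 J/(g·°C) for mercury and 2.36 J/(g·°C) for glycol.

T_f ≈ 15.2 °C

Heat lost by the mercury equals heat gained by the glycol:
775×0.14×(102 − T) = 949×2.36×(T − 11)
108.5(102 − T) = 2239.6(T − 11)
2348.1 T = 35703  ⇒  T ≈ 15.20 °C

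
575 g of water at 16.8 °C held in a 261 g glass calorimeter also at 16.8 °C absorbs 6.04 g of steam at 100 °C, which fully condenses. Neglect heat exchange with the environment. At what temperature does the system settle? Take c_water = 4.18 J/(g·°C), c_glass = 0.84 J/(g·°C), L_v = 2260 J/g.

Net heat exchanged in the isolated system is zero:
condense steam: −6.04·2260 = −13650
  condensate cools 100→T: 6.04·4.18·(T − 100) = 25.25(T − 100)
  original water: 2403.5(T − 16.8)
  glass cup: 261·0.84·(T − 16.8) = 219.24(T − 16.8)
2648 T = 13650 + 2524.7 + 44062 = 60237
T ≈ 22.75 °C (< 100 °C, so full condensation is consistent).

T_f ≈ 22.7 °C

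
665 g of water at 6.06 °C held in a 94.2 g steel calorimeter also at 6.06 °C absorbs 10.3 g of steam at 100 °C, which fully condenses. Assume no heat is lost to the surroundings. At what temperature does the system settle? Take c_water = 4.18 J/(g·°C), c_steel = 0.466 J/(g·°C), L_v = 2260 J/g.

T_f ≈ 15.6 °C

Let T be the final temperature. ΣQ_i = 0:
condense steam: −10.3×2260 = −23278; condensate cools 100→T: 10.3×4.18×(T − 100) = 43.05(T − 100); water warms: 665×4.18×(T − 6.06) = 2779.7(T − 6.06); cup: 43.9(T − 6.06)
2866.7 T = 23278 + 4305.4 + 17111 = 44694
T ≈ 15.59 °C, under the boiling point, so the assumption holds.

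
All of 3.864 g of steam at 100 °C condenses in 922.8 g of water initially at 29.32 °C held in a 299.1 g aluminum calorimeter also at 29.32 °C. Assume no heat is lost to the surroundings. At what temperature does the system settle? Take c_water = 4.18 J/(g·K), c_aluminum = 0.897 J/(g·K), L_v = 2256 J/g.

T_f ≈ 31.7 °C

Energy balance with sensible and latent terms:
steam→water at 100 °C releases m L_v = 3.864·2256 = 8717.2; condensed water 100 °C→T: 16.15(T − 100); original water: 3857.3(T − 29.32); cup: 268.29(T − 29.32)
4141.7 T = 8717.2 + 1615.2 + 120962 = 131295
T ≈ 31.70 °C — below 100 °C, confirming all the steam condensed.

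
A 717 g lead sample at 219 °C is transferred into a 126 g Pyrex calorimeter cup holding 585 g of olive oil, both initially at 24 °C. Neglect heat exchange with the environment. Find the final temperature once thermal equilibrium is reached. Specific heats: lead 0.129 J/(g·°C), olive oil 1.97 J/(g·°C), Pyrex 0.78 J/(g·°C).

T_f = Σ m_i c_i T_i / Σ m_i c_i:
T_f = (92.49·219 + 1152.5·24 + 98.28·24) / (92.49 + 1152.5 + 98.28)
    = 50273 / 1343.2 ≈ 37.43 °C

T_f ≈ 37.4 °C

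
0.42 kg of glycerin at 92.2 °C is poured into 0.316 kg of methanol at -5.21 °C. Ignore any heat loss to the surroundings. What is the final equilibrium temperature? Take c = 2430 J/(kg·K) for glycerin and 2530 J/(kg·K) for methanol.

T_f = Σ m_i c_i T_i / Σ m_i c_i:
T_f = (1020.6·92.2 + 799.48·(-5.21)) / (1020.6 + 799.48)
    = 89934 / 1820.1 ≈ 49.41 °C

T_f ≈ 49.4 °C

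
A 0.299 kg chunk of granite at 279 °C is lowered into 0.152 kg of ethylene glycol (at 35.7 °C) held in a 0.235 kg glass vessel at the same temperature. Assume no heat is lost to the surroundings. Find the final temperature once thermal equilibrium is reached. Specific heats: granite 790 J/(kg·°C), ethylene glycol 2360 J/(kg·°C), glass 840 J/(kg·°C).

Net heat exchanged in the isolated system is zero:
0.299*790*(T − 279) + 0.152*2360*(T − 35.7) + 0.235*840*(T − 35.7) = 0
236.21(T − 279) + 358.72(T − 35.7) + 197.4(T − 35.7) = 0
792.33 T = 85756
T = 85756 / 792.33 = 108 °C

T_f ≈ 108.2 °C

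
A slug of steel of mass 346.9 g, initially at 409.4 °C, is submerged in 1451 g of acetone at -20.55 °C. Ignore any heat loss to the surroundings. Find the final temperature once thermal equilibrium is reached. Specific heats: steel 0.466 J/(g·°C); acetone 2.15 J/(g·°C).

T_f ≈ 0.6 °C

|Q_steel| = |Q_acetone|:
346.9·0.466·(409.4 − T) = 1451·2.15·(T − (-20.55))
161.66(409.4 − T) = 3119.7(T − (-20.55))
3281.3 T = 2072.9  ⇒  T ≈ 0.63 °C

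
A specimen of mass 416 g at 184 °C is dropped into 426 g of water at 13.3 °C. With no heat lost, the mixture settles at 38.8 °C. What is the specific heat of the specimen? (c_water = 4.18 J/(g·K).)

c ≈ 0.752 J/(g·K)

Heat lost by the specimen = heat gained by the water:
416·c·(184 − 38.8) = 426·4.18·(38.8 − 13.3)
60403 c = 45407  ⇒  c ≈ 0.7517 J/(g·K)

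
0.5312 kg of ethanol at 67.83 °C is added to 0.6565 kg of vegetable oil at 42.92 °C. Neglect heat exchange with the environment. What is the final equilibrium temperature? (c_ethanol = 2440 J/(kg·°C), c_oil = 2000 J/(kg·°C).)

Setting the total heat transfer to zero:
0.5312×2440×(T − 67.83) + 0.6565×2000×(T − 42.92) = 0
1296.1(T − 67.83) + 1313(T − 42.92) = 0
2609.1 T = 144270
T = 144270 / 2609.1 = 55.3 °C

T_f ≈ 55.3 °C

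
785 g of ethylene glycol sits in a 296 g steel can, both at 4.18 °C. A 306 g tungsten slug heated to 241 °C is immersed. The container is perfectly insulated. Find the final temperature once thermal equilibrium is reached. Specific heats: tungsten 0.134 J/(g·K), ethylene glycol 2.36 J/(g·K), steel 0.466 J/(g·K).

Conservation of energy gives ΣQ = 0:
306*0.134*(T − 241) + 785*2.36*(T − 4.18) + 296*0.466*(T − 4.18) = 0
41(T − 241) + 1852.6(T − 4.18) + 137.94(T − 4.18) = 0
2031.5 T = 18202
T = 18202/2031.5 ≈ 8.96 °C

T_f ≈ 9.0 °C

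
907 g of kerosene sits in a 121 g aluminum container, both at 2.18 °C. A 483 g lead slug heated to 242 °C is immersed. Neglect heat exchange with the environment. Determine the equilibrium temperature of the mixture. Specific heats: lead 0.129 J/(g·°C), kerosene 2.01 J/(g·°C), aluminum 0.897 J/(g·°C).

T_f ≈ 9.7 °C

Conservation of energy gives ΣQ = 0:
483·0.129·(T − 242) + 907·2.01·(T − 2.18) + 121·0.897·(T − 2.18) = 0
(62.31 + 1823.1 + 108.54) T = 62.31·242 + 1823.1·2.18 + 108.54·2.18
T = 19289 / 1993.9 = 9.67 °C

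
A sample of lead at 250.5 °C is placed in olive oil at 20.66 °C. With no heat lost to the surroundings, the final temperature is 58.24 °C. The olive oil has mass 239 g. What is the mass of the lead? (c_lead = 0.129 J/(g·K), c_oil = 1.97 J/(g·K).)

Heat lost by the lead = heat gained by the oil:
m×0.129×(250.5 − 58.24) = 239×1.97×(58.24 − 20.66)
24.8 m = 17694  ⇒  m ≈ 713.4 g

m ≈ 713 g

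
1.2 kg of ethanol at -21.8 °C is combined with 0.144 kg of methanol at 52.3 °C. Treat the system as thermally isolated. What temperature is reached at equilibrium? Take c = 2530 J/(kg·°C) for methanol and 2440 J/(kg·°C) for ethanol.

T_f is the heat-capacity-weighted average of the initial temperatures:
T_f = (364.32*52.3 + 2928*(-21.8)) / (364.32 + 2928)
    = -44776 / 3292.3 ≈ -13.60 °C

T_f ≈ -13.6 °C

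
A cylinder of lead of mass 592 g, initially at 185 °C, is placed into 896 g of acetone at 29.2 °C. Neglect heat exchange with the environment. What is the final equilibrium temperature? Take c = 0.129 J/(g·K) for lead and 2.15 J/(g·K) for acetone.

Energy conservation, ΣQ = 0:
592*0.129*(T − 185) + 896*2.15*(T − 29.2) = 0
76.37(T − 185) + 1926.4(T − 29.2) = 0
2002.8 T = 70379
T = 70379 / 2002.8 = 35.1 °C

T_f ≈ 35.1 °C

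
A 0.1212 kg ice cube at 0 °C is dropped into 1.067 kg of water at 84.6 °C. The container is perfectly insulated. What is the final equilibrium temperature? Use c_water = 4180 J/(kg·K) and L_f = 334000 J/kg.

Sum of m c ΔT and latent-heat terms is zero:
fusion: m_ice L_f = 0.1212·334000 = 40481
  warm the meltwater: 506.62 T
  water cools: 1.067·4180·(T − 84.6) = 4460.1(T − 84.6)
4966.7 T = 377321 − 40481 = 336840
T ≈ 67.82 °C (positive, so assuming full melt was valid).

T_f ≈ 67.8 °C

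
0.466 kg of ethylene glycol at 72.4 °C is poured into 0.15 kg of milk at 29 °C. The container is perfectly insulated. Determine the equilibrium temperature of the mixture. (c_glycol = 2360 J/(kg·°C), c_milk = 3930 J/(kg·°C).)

Energy conservation, ΣQ = 0:
0.466×2360×(T − 72.4) + 0.15×3930×(T − 29) = 0
1099.8(T − 72.4) + 589.5(T − 29) = 0
1689.3 T = 96718
T = 96718 / 1689.3 = 57.3 °C

T_f ≈ 57.3 °C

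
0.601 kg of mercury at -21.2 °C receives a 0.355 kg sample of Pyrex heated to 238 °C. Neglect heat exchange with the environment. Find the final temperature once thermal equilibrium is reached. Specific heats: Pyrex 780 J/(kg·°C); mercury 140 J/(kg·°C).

Heat lost by the Pyrex equals heat gained by the mercury:
0.355*780*(238 − T) = 0.601*140*(T − (-21.2))
276.9(238 − T) = 84.14(T − (-21.2))
361.04 T = 64118  ⇒  T ≈ 177.59 °C

T_f ≈ 177.6 °C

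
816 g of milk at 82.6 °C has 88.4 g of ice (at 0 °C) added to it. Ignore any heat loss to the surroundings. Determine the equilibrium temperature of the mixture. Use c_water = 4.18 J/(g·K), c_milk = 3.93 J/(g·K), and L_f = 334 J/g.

T_f ≈ 65.8 °C

Sum of m c ΔT and latent-heat terms is zero:
melt ice: 88.4×334 = 29526; meltwater 0→T: 88.4×4.18×T = 369.51 T; milk cools: 816×3.93×(T − 82.6) = 3206.9(T − 82.6)
3576.4 T = 264888 − 29526 = 235363
T ≈ 65.81 °C — above 0 °C, consistent with complete melting.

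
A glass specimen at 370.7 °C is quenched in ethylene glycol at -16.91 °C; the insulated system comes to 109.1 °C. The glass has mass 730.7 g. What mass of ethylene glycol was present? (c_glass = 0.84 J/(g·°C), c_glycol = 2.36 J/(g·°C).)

m ≈ 540 g

Let T be the final temperature. ΣQ_i = 0:
730.7·0.84·(109.1 − 370.7) + m·2.36·(109.1 − (-16.91)) = 0
297.38 m = 160567
m = 160567/297.38 ≈ 539.9 g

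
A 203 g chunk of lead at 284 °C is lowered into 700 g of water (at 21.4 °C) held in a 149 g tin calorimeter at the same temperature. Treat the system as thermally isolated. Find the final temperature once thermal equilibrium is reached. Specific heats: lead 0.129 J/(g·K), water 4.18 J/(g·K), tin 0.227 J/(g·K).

T_f ≈ 23.7 °C

T_f is the heat-capacity-weighted average of the initial temperatures:
T_f = (26.19·284 + 2926·21.4 + 33.82·21.4) / (26.19 + 2926 + 33.82)
    = 70777 / 2986 ≈ 23.70 °C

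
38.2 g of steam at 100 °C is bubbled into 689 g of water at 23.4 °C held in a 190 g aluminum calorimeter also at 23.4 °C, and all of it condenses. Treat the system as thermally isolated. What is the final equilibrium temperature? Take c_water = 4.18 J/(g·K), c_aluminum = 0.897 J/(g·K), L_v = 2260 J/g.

T_f ≈ 54.1 °C

Energy balance with sensible and latent terms:
steam→water at 100 °C releases m L_v = 38.2·2260 = 86332
  condensed water 100 °C→T: 159.68(T − 100)
  original water: 2880(T − 23.4)
  aluminum cup: 190·0.897·(T − 23.4) = 170.43(T − 23.4)
3210.1 T = 86332 + 15968 + 71381 = 173680
T ≈ 54.10 °C (< 100 °C, so full condensation is consistent).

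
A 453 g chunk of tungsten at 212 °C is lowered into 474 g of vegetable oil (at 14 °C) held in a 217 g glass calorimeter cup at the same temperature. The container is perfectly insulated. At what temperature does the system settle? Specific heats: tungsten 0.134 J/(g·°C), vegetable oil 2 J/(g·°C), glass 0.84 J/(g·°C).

T_f ≈ 24.1 °C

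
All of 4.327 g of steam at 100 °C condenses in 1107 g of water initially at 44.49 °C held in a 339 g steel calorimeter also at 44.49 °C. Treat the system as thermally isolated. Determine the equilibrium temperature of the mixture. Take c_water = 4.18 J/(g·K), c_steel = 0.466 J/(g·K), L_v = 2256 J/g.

T_f ≈ 46.7 °C

Sum of m c ΔT and latent-heat terms is zero:
condense steam: −4.327·2256 = −9761.7
  condensate cools 100→T: 4.327·4.18·(T − 100) = 18.09(T − 100)
  original water: 4627.3(T − 44.49)
  cup: 157.97(T − 44.49)
4803.3 T = 9761.7 + 1808.7 + 212895 = 224465
T ≈ 46.73 °C, under the boiling point, so the assumption holds.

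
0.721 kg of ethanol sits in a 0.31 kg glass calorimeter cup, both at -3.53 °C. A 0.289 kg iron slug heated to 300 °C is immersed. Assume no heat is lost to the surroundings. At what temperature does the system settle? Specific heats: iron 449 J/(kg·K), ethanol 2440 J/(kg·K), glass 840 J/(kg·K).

T_f ≈ 14.8 °C

T_f = Σ m_i c_i T_i / Σ m_i c_i:
T_f = (129.76·300 + 1759.2·(-3.53) + 260.4·(-3.53)) / (129.76 + 1759.2 + 260.4)
    = 31799 / 2149.4 ≈ 14.79 °C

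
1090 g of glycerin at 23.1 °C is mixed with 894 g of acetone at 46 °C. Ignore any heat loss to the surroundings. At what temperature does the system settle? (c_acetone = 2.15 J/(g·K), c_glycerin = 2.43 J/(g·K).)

Heat lost by the acetone equals heat gained by the glycerin:
894×2.15×(46 − T) = 1090×2.43×(T − 23.1)
1922.1(46 − T) = 2648.7(T − 23.1)
4570.8 T = 149602  ⇒  T ≈ 32.73 °C

T_f ≈ 32.7 °C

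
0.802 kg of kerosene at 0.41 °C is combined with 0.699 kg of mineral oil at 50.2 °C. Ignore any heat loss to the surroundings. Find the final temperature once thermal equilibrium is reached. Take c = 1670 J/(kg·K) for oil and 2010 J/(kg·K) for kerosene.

T_f is the heat-capacity-weighted average of the initial temperatures:
T_f = (1167.3·50.2 + 1612·0.41) / (1167.3 + 1612)
    = 59261 / 2779.3 ≈ 21.32 °C

T_f ≈ 21.3 °C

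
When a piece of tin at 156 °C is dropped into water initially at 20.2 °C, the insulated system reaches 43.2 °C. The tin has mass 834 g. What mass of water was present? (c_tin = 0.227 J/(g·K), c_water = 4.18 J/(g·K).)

m ≈ 222 g

Heat lost by the tin = heat gained by the water:
834·0.227·(156 − 43.2) = m·4.18·(43.2 − 20.2)
96.14 m = 21355  ⇒  m ≈ 222.1 g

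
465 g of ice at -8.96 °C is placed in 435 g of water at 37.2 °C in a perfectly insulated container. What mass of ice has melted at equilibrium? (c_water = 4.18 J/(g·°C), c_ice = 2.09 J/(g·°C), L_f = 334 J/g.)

Heat available from the water dropping to 0 °C: 435×4.18×37.2 = 67641 J.
Warming the ice to 0 °C takes 465×2.09×8.96 = 8707.8 J, leaving 58933 J for melting.
To melt every bit of ice: 465×334 = 155310 J.
Since 58933 < 155310 J, not all the ice melts; equilibrium is at 0 °C.
Mass melted = 58933/334 ≈ 176.4 g.

m_melted ≈ 176 g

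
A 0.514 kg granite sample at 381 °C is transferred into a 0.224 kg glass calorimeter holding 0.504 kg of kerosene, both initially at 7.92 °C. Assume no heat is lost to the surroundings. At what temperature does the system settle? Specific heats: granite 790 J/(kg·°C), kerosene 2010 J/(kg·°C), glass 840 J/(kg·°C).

T_f is the heat-capacity-weighted average of the initial temperatures:
T_f = (406.06*381 + 1013*7.92 + 188.16*7.92) / (406.06 + 1013 + 188.16)
    = 164222 / 1607.3 ≈ 102.18 °C

T_f ≈ 102.2 °C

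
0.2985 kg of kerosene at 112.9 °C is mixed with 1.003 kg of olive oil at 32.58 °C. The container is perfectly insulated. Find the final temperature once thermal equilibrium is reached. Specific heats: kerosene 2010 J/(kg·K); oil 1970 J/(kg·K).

T_f ≈ 51.3 °C

T_f = Σ m_i c_i T_i / Σ m_i c_i:
T_f = (599.99·112.9 + 1975.9·32.58) / (599.99 + 1975.9)
    = 132113 / 2575.9 ≈ 51.29 °C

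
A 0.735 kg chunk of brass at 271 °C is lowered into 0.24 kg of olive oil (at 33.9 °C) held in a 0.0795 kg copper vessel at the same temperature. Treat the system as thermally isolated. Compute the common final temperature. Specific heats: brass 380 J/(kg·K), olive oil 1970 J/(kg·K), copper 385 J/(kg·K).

T_f ≈ 118.5 °C

Taking heat into each body as positive, Σ m c ΔT = 0:
0.735×380×(T − 271) + 0.24×1970×(T − 33.9) + 0.0795×385×(T − 33.9) = 0
782.71 T = 92756
T ≈ 118.51 °C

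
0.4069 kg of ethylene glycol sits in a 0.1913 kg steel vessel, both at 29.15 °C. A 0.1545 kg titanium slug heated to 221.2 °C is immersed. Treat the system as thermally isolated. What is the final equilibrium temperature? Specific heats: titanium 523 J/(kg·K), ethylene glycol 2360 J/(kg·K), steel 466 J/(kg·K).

T_f ≈ 42.9 °C

Let T be the final temperature. ΣQ_i = 0:
0.1545×523×(T − 221.2) + 0.4069×2360×(T − 29.15) + 0.1913×466×(T − 29.15) = 0
80.8(T − 221.2) + 960.28(T − 29.15) + 89.15(T − 29.15) = 0
(80.8 + 960.28 + 89.15) T = 80.8×221.2 + 960.28×29.15 + 89.15×29.15
T = 48465/1130.2 ≈ 42.88 °C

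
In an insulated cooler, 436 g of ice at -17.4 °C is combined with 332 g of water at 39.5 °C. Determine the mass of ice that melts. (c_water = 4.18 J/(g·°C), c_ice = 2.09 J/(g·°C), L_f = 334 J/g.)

m_melted ≈ 117 g

Cooling the water to 0 °C releases 332·4.18·39.5 = 54817 J.
Of that, 436·2.09·17.4 = 15856 J goes to bring the ice to 0 °C, leaving 38961 J.
To melt every bit of ice: 436·334 = 145624 J.
38961 J < 145624 J, so only part of the ice melts and the system sits at 0 °C.
m_melt = 38961 / L_f = 116.6 g.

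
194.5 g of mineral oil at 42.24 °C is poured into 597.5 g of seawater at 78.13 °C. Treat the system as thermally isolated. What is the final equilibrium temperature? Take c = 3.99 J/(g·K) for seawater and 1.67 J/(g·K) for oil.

Setting the total heat transfer to zero:
597.5·3.99·(T − 78.13) + 194.5·1.67·(T − 42.24) = 0
2384(T − 78.13) + 324.81(T − 42.24) = 0
2708.8 T = 199984
T ≈ 73.83 °C

T_f ≈ 73.8 °C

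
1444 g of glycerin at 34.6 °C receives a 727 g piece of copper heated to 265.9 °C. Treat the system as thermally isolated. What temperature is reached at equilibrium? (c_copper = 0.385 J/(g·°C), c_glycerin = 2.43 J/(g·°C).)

Energy conservation, ΣQ = 0:
727*0.385*(T − 265.9) + 1444*2.43*(T − 34.6) = 0
279.89(T − 265.9) + 3508.9(T − 34.6) = 0
3788.8 T = 195833
T = 195833 / 3788.8 = 51.7 °C

T_f ≈ 51.7 °C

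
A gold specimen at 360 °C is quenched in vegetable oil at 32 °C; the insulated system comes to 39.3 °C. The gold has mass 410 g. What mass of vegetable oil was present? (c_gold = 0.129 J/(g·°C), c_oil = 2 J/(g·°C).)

m ≈ 1160 g

Heat lost by the gold = heat gained by the oil:
410·0.129·(360 − 39.3) = m·2·(39.3 − 32)
14.6 m = 16962  ⇒  m ≈ 1162 g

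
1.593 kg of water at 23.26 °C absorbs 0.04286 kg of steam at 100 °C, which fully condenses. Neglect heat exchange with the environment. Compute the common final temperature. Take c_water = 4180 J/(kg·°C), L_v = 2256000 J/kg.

Heat gained plus heat lost sum to zero:
latent heat released on condensation: 0.04286×2256000 = 96692; condensate cools 100→T: 0.04286×4180×(T − 100) = 179.15(T − 100); water warms: 1.593×4180×(T − 23.26) = 6658.7(T − 23.26)
6837.9 T = 96692 + 17915 + 154882 = 269490
T ≈ 39.41 °C (< 100 °C, so full condensation is consistent).

T_f ≈ 39.4 °C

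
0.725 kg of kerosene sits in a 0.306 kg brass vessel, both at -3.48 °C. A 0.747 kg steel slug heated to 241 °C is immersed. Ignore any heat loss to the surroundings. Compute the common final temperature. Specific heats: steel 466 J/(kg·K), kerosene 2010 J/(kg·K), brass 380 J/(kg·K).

T_f ≈ 40.8 °C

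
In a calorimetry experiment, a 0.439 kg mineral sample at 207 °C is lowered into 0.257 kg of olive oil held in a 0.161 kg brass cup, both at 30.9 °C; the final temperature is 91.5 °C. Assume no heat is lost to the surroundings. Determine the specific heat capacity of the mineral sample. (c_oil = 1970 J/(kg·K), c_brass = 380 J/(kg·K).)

Net heat exchanged in the isolated system is zero:
0.439×c×(91.5 − 207) + 0.257×1970×(91.5 − 30.9) + 0.161×380×(91.5 − 30.9) = 0
-50.7 c = -34389
c = -34389/-50.7 ≈ 678.2 J/(kg·K)

c ≈ 678 J/(kg·K)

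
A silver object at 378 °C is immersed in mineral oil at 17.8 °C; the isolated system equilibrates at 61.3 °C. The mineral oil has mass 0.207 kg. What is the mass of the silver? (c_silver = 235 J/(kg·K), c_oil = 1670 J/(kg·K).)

m ≈ 0.202 kg

Energy conservation, ΣQ = 0:
m·235·(61.3 − 378) + 0.207·1670·(61.3 − 17.8) = 0
-74424 m = -15038
m = -15038/-74424 ≈ 0.2021 kg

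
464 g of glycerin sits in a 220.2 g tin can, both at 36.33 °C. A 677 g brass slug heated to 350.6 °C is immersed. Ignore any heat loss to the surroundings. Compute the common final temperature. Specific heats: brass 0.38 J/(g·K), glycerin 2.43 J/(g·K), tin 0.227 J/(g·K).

T_f ≈ 92.7 °C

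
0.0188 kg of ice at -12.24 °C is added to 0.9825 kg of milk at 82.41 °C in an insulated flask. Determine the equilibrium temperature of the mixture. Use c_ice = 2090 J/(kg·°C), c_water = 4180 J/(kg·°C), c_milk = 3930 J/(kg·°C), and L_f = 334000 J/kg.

T_f ≈ 79.1 °C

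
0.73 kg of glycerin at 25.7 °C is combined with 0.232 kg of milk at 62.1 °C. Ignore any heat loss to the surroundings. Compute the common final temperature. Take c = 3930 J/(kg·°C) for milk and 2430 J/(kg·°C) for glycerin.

T_f ≈ 38.1 °C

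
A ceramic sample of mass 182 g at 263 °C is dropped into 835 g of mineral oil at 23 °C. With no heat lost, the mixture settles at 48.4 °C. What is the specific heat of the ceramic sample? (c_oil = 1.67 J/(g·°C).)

c ≈ 0.907 J/(g·°C)

Heat gained plus heat lost sum to zero:
182×c×(48.4 − 263) + 835×1.67×(48.4 − 23) = 0
-39057 c = -35419
c = -35419/-39057 ≈ 0.9069 J/(g·°C)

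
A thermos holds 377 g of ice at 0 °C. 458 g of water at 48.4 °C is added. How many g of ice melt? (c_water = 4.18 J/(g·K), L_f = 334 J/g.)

m_melted ≈ 277 g

Heat available from the water dropping to 0 °C: 458×4.18×48.4 = 92659 J.
Melting all 377 g of ice would need 377×334 = 125918 J.
That's not enough to melt it all — equilibrium is at 0 °C with ice remaining.
m_melt = 92659 / L_f = 277.4 g.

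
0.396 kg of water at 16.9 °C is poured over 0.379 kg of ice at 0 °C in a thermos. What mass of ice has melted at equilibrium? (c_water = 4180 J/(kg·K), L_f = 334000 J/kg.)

m_melted ≈ 0.0838 kg

Cooling the water to 0 °C releases 0.396·4180·16.9 = 27974 J.
To melt every bit of ice: 0.379·334000 = 126586 J.
27974 J < 126586 J, so only part of the ice melts and the system sits at 0 °C.
Mass melted = 27974/334000 ≈ 0.08376 kg.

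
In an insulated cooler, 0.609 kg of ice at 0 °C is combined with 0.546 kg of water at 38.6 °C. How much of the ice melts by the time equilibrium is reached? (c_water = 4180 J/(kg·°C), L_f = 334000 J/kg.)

Heat available from the water dropping to 0 °C: 0.546×4180×38.6 = 88096 J.
Melting all 0.609 kg of ice would need 0.609×334000 = 203406 J.
Since 88096 < 203406 J, not all the ice melts; equilibrium is at 0 °C.
m_melted×334000 = 88096  ⇒  m_melted ≈ 0.2638 kg.

m_melted ≈ 0.264 kg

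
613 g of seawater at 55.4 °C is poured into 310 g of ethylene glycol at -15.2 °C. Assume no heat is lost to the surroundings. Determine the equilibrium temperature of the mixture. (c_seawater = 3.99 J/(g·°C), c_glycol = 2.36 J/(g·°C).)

Setting the total heat transfer to zero:
613×3.99×(T − 55.4) + 310×2.36×(T − (-15.2)) = 0
2445.9(T − 55.4) + 731.6(T − (-15.2)) = 0
(2445.9 + 731.6) T = 2445.9×55.4 + 731.6×(-15.2)
T = 124381 / 3177.5 = 39.1 °C

T_f ≈ 39.1 °C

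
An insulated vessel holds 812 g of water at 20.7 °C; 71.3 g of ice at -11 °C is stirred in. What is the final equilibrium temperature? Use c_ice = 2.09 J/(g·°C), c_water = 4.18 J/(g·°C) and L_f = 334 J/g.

T_f ≈ 12.1 °C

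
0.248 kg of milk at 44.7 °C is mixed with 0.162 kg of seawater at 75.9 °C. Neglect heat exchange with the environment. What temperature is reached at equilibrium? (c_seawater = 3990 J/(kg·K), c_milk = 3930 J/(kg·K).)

T_f ≈ 57.1 °C

Taking heat into each body as positive, Σ m c ΔT = 0:
0.162·3990·(T − 75.9) + 0.248·3930·(T − 44.7) = 0
646.38(T − 75.9) + 974.64(T − 44.7) = 0
(646.38 + 974.64) T = 646.38·75.9 + 974.64·44.7
T = 92627/1621 ≈ 57.14 °C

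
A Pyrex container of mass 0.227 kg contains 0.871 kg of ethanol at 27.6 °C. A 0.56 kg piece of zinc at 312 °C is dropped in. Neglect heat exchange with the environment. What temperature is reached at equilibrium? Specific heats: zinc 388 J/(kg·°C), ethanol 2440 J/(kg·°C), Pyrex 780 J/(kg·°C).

T_f ≈ 52.1 °C

Heat gained plus heat lost sum to zero:
0.56×388×(T − 312) + 0.871×2440×(T − 27.6) + 0.227×780×(T − 27.6) = 0
217.28(T − 312) + 2125.2(T − 27.6) + 177.06(T − 27.6) = 0
(217.28 + 2125.2 + 177.06) T = 217.28×312 + 2125.2×27.6 + 177.06×27.6
T ≈ 52.13 °C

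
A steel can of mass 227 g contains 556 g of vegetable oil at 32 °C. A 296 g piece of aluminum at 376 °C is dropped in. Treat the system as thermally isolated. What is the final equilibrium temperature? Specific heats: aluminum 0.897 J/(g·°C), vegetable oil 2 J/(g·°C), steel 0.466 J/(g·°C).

Setting the total heat transfer to zero:
296×0.897×(T − 376) + 556×2×(T − 32) + 227×0.466×(T − 32) = 0
1483.3 T = 138802
T = 138802/1483.3 ≈ 93.58 °C

T_f ≈ 93.6 °C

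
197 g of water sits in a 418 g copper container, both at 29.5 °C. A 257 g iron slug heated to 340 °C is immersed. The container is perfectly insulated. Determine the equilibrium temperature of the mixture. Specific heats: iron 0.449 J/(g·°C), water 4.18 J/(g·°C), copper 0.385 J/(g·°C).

T_f ≈ 62.1 °C

Conservation of energy gives ΣQ = 0:
257×0.449×(T − 340) + 197×4.18×(T − 29.5) + 418×0.385×(T − 29.5) = 0
115.39(T − 340) + 823.46(T − 29.5) + 160.93(T − 29.5) = 0
1099.8 T = 68273
T = 68273/1099.8 ≈ 62.08 °C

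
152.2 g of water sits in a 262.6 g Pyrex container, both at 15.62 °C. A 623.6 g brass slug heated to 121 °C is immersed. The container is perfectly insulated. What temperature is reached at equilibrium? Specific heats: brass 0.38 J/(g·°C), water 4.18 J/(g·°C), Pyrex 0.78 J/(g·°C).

Let T be the final temperature. ΣQ_i = 0:
623.6·0.38·(T − 121) + 152.2·4.18·(T − 15.62) + 262.6·0.78·(T − 15.62) = 0
236.97(T − 121) + 636.2(T − 15.62) + 204.83(T − 15.62) = 0
(236.97 + 636.2 + 204.83) T = 236.97·121 + 636.2·15.62 + 204.83·15.62
T ≈ 38.79 °C

T_f ≈ 38.8 °C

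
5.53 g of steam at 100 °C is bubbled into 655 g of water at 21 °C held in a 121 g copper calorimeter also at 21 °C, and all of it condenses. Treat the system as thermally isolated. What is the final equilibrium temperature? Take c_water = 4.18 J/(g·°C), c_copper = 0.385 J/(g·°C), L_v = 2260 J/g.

Setting the total heat transfer to zero:
latent heat released on condensation: 5.53×2260 = 12498; condensate cools 100→T: 5.53×4.18×(T − 100) = 23.12(T − 100); water warms: 655×4.18×(T − 21) = 2737.9(T − 21); cup: 46.59(T − 21)
2807.6 T = 12498 + 2311.5 + 58474 = 73284
T ≈ 26.10 °C (< 100 °C, so full condensation is consistent).

T_f ≈ 26.1 °C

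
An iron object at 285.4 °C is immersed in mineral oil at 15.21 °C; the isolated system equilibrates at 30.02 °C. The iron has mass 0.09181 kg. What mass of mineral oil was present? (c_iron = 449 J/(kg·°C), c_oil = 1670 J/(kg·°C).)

|Q_iron| = |Q_oil|:
0.09181·449·(285.4 − 30.02) = m·1670·(30.02 − 15.21)
24733 m = 10527  ⇒  m ≈ 0.4256 kg

m ≈ 0.426 kg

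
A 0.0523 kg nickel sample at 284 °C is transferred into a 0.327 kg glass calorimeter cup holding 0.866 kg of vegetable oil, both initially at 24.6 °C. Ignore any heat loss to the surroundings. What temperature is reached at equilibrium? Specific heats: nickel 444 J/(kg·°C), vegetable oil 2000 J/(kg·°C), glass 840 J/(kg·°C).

T_f ≈ 27.6 °C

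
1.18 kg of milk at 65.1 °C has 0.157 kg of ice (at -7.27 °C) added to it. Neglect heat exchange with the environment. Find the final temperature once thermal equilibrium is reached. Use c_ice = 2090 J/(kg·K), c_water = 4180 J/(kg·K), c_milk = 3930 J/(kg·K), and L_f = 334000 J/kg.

Conservation of energy gives ΣQ = 0:
warm ice to 0 °C: 0.157×2090×(0 − (-7.27)) = 2385.5; melt ice: 0.157×334000 = 52438; meltwater 0→T: 0.157×4180×T = 656.26 T; milk cools: 1.18×3930×(T − 65.1) = 4637.4(T − 65.1)
5293.7 T = 301895 − 54824 = 247071
T ≈ 46.67 °C (positive, so assuming full melt was valid).

T_f ≈ 46.7 °C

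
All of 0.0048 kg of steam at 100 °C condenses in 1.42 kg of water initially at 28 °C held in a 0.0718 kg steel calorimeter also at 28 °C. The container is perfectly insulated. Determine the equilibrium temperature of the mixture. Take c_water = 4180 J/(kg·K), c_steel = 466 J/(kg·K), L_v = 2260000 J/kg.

T_f ≈ 30.1 °C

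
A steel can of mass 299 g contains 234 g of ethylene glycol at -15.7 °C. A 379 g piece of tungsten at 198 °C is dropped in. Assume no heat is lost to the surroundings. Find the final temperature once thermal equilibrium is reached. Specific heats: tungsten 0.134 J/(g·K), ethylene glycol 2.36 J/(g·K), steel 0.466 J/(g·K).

T_f ≈ -1.1 °C

Net heat exchanged in the isolated system is zero:
379*0.134*(T − 198) + 234*2.36*(T − (-15.7)) + 299*0.466*(T − (-15.7)) = 0
50.79(T − 198) + 552.24(T − (-15.7)) + 139.33(T − (-15.7)) = 0
(50.79 + 552.24 + 139.33) T = 50.79*198 + 552.24*(-15.7) + 139.33*(-15.7)
T ≈ -1.08 °C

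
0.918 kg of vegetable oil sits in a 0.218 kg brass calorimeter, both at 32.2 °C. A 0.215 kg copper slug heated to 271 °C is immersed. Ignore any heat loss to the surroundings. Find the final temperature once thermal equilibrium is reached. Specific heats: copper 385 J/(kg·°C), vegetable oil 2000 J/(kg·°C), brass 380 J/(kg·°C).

T_f ≈ 42.1 °C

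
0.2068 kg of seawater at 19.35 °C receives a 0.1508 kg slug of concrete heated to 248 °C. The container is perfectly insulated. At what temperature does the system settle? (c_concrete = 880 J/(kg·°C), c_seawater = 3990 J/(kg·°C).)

Energy conservation, ΣQ = 0:
0.1508×880×(T − 248) + 0.2068×3990×(T − 19.35) = 0
957.84 T = 48877
T = 48877/957.84 ≈ 51.03 °C

T_f ≈ 51.0 °C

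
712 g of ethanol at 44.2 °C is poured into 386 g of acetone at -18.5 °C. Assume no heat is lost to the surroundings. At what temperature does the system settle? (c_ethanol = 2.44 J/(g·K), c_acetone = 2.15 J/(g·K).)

|Q_ethanol| = |Q_acetone|:
712·2.44·(44.2 − T) = 386·2.15·(T − (-18.5))
1737.3(44.2 − T) = 829.9(T − (-18.5))
2567.2 T = 61435  ⇒  T ≈ 23.93 °C

T_f ≈ 23.9 °C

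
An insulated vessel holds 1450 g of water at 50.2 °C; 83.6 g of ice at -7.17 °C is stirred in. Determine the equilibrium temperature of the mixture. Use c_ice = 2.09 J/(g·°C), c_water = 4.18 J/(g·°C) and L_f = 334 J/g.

T_f ≈ 42.9 °C

Sum of m c ΔT and latent-heat terms is zero:
warm ice to 0 °C: 83.6×2.09×(0 − (-7.17)) = 1252.8
  fusion: m_ice L_f = 83.6×334 = 27922
  warm the meltwater: 349.45 T
  water: 6061(T − 50.2)
6410.4 T = 304262 − 29175 = 275087
T ≈ 42.91 °C (positive, so assuming full melt was valid).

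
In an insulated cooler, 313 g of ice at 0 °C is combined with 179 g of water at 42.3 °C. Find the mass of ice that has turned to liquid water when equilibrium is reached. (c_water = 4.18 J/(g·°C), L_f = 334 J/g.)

m_melted ≈ 94.8 g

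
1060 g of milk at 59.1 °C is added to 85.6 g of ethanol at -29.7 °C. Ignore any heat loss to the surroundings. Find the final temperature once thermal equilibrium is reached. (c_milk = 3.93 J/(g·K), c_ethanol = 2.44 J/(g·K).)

T_f ≈ 54.9 °C

Net heat exchanged in the isolated system is zero:
1060×3.93×(T − 59.1) + 85.6×2.44×(T − (-29.7)) = 0
4374.7 T = 239996
T = 239996 / 4374.7 = 54.9 °C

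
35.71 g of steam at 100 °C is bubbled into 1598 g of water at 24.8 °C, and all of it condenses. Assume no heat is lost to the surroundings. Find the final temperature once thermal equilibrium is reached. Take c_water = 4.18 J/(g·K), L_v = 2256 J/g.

Let T be the final temperature. ΣQ_i = 0:
condense steam: −35.71·2256 = −80562; condensed water 100 °C→T: 149.27(T − 100); water warms: 1598·4.18·(T − 24.8) = 6679.6(T − 24.8)
6828.9 T = 80562 + 14927 + 165655 = 261144
T ≈ 38.24 °C, under the boiling point, so the assumption holds.

T_f ≈ 38.2 °C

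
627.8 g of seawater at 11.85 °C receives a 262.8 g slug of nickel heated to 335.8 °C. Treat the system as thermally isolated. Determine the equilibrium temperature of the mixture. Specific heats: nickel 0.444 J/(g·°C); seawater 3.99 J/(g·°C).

T_f ≈ 26.3 °C

Taking heat into each body as positive, Σ m c ΔT = 0:
262.8·0.444·(T − 335.8) + 627.8·3.99·(T − 11.85) = 0
(116.68 + 2504.9) T = 116.68·335.8 + 2504.9·11.85
T = 68866 / 2621.6 = 26.3 °C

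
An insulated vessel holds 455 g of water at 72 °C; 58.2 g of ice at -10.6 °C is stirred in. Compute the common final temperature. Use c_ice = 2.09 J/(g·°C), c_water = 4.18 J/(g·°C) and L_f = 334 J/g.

Net heat exchanged in the isolated system is zero:
warm ice to 0 °C: 58.2×2.09×(0 − (-10.6)) = 1289.4; fusion: m_ice L_f = 58.2×334 = 19439; meltwater 0→T: 58.2×4.18×T = 243.28 T; water: 1901.9(T − 72)
2145.2 T = 136937 − 20728 = 116209
T ≈ 54.17 °C. Since T > 0 °C, the all-ice-melts assumption holds.

T_f ≈ 54.2 °C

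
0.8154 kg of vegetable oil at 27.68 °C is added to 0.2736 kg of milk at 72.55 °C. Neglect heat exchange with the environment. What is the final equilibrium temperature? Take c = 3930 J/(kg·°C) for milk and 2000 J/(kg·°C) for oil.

T_f ≈ 45.5 °C

T_f = Σ m_i c_i T_i / Σ m_i c_i:
T_f = (1075.2*72.55 + 1630.8*27.68) / (1075.2 + 1630.8)
    = 123150 / 2706 ≈ 45.51 °C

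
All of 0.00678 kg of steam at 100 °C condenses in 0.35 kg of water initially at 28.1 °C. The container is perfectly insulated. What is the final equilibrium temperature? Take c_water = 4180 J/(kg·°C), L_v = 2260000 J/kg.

T_f ≈ 39.7 °C

Heat gained plus heat lost sum to zero:
condense steam: −0.00678·2260000 = −15323; condensed water 100 °C→T: 28.34(T − 100); original water: 1463(T − 28.1)
1491.3 T = 15323 + 2834 + 41110 = 59267
T ≈ 39.74 °C, under the boiling point, so the assumption holds.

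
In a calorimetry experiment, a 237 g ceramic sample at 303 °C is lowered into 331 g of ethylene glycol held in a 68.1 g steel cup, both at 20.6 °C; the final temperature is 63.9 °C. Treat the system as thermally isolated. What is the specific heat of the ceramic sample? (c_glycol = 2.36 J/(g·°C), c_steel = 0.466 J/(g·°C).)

c ≈ 0.621 J/(g·°C)

Let T be the final temperature. ΣQ_i = 0:
237·c·(63.9 − 303) + 331·2.36·(63.9 − 20.6) + 68.1·0.466·(63.9 − 20.6) = 0
-56667 c = -35198
c = -35198/-56667 ≈ 0.6211 J/(g·°C)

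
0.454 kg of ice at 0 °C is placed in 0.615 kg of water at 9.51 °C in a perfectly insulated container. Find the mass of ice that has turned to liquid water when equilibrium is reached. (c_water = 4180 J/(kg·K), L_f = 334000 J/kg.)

m_melted ≈ 0.0732 kg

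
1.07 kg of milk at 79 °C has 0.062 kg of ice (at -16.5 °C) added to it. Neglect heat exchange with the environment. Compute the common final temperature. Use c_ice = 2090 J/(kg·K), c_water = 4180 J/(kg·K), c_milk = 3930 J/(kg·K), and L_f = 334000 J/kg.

T_f ≈ 69.3 °C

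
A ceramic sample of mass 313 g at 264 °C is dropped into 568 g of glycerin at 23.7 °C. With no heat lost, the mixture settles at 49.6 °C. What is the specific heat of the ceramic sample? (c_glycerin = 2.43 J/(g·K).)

c ≈ 0.533 J/(g·K)

m_s c (T_s − T_f) = m_glycerin c_glycerin (T_f − T_0):
313·c·(264 − 49.6) = 568·2.43·(49.6 − 23.7)
67107 c = 35748  ⇒  c ≈ 0.5327 J/(g·K)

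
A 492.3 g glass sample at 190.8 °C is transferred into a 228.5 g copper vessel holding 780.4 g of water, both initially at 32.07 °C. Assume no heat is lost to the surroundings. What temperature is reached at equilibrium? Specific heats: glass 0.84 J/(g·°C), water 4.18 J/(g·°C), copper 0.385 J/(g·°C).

T_f ≈ 49.5 °C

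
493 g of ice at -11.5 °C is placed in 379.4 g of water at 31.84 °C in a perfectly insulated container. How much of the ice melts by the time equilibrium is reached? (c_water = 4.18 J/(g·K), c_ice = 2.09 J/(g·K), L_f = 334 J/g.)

m_melted ≈ 116 g

Water can give up m c ΔT = 379.4×4.18×31.84 = 50495 J before reaching 0 °C.
Of that, 493×2.09×11.5 = 11849 J goes to bring the ice to 0 °C, leaving 38646 J.
To melt every bit of ice: 493×334 = 164662 J.
That's not enough to melt it all — equilibrium is at 0 °C with ice remaining.
m_melt = 38646 / L_f = 115.7 g.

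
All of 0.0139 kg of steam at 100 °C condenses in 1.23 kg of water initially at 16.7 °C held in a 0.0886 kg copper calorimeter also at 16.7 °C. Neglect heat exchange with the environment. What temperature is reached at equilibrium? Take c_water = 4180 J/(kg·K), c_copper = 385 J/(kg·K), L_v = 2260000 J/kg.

T_f ≈ 23.6 °C

Net heat exchanged in the isolated system is zero:
condense steam: −0.0139×2260000 = −31414; condensed water 100 °C→T: 58.1(T − 100); original water: 5141.4(T − 16.7); copper cup: 0.0886×385×(T − 16.7) = 34.11(T − 16.7)
5233.6 T = 31414 + 5810.2 + 86431 = 123655
T ≈ 23.63 °C, under the boiling point, so the assumption holds.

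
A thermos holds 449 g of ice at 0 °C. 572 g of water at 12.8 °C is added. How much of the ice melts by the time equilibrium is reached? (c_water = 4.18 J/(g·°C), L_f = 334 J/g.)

Heat available from the water dropping to 0 °C: 572×4.18×12.8 = 30604 J.
Fully melting the ice requires m_ice L_f = 449×334 = 149966 J.
Since 30604 < 149966 J, not all the ice melts; equilibrium is at 0 °C.
m_melt = 30604 / L_f = 91.63 g.

m_melted ≈ 91.6 g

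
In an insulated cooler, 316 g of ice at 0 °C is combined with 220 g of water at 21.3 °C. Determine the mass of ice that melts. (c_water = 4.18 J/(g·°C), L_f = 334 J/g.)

m_melted ≈ 58.6 g

Water can give up m c ΔT = 220·4.18·21.3 = 19587 J before reaching 0 °C.
To melt every bit of ice: 316·334 = 105544 J.
19587 J < 105544 J, so only part of the ice melts and the system sits at 0 °C.
m_melt = 19587 / L_f = 58.65 g.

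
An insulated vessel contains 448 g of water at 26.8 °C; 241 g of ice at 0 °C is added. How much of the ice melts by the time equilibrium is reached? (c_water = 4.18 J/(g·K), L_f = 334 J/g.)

Cooling the water to 0 °C releases 448×4.18×26.8 = 50187 J.
Melting all 241 g of ice would need 241×334 = 80494 J.
That's not enough to melt it all — equilibrium is at 0 °C with ice remaining.
m_melt = 50187 / L_f = 150.3 g.

m_melted ≈ 150 g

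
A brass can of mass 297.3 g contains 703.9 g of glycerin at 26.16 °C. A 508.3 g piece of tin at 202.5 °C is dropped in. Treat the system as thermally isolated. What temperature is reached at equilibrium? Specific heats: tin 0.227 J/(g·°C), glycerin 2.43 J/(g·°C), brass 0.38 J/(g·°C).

T_f ≈ 36.7 °C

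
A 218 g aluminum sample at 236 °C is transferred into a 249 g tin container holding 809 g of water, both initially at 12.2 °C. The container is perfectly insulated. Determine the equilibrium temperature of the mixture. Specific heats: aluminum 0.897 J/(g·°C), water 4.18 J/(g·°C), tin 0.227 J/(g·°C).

T_f ≈ 24.2 °C

Conservation of energy gives ΣQ = 0:
218·0.897·(T − 236) + 809·4.18·(T − 12.2) + 249·0.227·(T − 12.2) = 0
195.55(T − 236) + 3381.6(T − 12.2) + 56.52(T − 12.2) = 0
(195.55 + 3381.6 + 56.52) T = 195.55·236 + 3381.6·12.2 + 56.52·12.2
T ≈ 24.24 °C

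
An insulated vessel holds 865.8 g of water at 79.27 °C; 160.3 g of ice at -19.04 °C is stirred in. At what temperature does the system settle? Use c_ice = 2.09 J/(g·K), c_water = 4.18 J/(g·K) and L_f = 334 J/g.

Heat gained plus heat lost sum to zero:
warm ice to 0 °C: 160.3×2.09×(0 − (-19.04)) = 6378.9; latent heat to melt: 160.3×334 = 53540; warm the meltwater: 670.05 T; water cools: 865.8×4.18×(T − 79.27) = 3619(T − 79.27)
4289.1 T = 286882 − 59919 = 226963
T ≈ 52.92 °C (positive, so assuming full melt was valid).

T_f ≈ 52.9 °C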